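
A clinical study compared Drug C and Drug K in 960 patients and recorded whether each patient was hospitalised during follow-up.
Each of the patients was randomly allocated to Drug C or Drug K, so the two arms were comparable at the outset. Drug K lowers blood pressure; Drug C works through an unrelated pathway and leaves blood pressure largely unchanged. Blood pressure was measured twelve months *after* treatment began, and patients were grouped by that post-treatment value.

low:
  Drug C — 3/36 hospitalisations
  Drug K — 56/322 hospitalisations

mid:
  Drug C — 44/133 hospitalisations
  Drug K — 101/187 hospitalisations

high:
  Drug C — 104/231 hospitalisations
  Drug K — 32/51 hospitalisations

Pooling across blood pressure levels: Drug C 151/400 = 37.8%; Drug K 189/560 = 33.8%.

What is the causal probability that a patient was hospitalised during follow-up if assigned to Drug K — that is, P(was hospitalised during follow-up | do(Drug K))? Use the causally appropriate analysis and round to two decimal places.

0.34

Blood pressure lies on the pathway drug → blood pressure → outcome, so adjusting for it blocks the indirect effect. For the total causal effect of drug, use the unadjusted pooled rates.
So P(outcome | do(Drug K)) is just the pooled rate for Drug K: 189/560 = 0.338.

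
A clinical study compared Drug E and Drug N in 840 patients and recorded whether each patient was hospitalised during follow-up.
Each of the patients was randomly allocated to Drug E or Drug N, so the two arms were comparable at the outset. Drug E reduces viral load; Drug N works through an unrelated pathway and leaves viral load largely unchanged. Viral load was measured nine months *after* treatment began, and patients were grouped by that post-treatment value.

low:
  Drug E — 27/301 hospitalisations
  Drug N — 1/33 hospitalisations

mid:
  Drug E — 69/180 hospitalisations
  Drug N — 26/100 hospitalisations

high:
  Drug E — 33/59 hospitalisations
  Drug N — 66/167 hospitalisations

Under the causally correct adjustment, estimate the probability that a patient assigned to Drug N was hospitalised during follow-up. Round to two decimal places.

Within every viral load level Drug N has the lower rate, yet pooled Drug E does — Simpson's reversal.
Stratifying would compare drugs among patients the drugs themselves sorted into viral load groups — a form of selection on an intermediate. The unconditioned pooled rates give the total causal effect.
So P(outcome | do(Drug N)) is just the pooled rate for Drug N: 93/300 = 0.310.

0.31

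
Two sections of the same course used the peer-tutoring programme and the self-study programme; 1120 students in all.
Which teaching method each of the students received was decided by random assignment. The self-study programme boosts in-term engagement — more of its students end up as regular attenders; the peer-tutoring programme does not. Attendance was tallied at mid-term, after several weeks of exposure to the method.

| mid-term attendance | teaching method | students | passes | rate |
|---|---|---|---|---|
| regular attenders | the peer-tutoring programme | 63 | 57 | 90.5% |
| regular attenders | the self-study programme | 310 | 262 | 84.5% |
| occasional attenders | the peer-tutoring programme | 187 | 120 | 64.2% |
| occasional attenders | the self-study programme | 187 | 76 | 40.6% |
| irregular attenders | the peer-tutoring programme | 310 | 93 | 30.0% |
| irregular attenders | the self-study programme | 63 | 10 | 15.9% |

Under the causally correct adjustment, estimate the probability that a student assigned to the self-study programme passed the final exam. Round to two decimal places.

Mid-term attendance is downstream of the teaching method. One should not condition on a consequence of treatment, so the overall rates are the right comparison.
So P(outcome | do(the self-study programme)) is just the pooled rate for the self-study programme: 348/560 = 0.621.

0.62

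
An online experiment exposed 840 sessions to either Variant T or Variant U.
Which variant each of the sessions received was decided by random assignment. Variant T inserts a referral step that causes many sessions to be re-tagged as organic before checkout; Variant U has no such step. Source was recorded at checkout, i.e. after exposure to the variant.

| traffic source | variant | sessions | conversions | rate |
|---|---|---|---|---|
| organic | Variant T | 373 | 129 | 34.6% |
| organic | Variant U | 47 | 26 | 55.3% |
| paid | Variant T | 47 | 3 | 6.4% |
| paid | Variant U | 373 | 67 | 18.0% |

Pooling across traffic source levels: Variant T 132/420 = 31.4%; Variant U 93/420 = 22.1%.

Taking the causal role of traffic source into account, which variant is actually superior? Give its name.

Traffic source is downstream of the variant. One should not condition on a consequence of treatment, so the overall rates are the right comparison.
Pooled: Variant T 31.4% vs Variant U 22.1%; Variant T is higher overall.

Variant T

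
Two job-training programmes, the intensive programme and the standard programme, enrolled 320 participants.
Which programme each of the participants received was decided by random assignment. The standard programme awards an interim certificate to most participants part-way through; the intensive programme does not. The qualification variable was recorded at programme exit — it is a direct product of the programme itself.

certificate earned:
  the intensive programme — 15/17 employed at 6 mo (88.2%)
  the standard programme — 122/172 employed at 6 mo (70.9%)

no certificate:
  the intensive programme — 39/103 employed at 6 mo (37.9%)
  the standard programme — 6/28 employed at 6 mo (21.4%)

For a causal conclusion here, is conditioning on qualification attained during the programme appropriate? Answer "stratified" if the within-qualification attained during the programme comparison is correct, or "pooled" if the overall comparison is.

Within every qualification attained during the programme level the intensive programme has the higher rate, yet pooled the standard programme does — Simpson's reversal.
Qualification attained during the programme is recorded after the programme and is itself shifted by it — it sits on the causal path from programme to outcome. Conditioning on a mediator would strip out part of the effect we want; the pooled comparison gives the total causal effect.
Pooled: the intensive programme 45.0% vs the standard programme 64.0%; the standard programme is higher overall.

pooled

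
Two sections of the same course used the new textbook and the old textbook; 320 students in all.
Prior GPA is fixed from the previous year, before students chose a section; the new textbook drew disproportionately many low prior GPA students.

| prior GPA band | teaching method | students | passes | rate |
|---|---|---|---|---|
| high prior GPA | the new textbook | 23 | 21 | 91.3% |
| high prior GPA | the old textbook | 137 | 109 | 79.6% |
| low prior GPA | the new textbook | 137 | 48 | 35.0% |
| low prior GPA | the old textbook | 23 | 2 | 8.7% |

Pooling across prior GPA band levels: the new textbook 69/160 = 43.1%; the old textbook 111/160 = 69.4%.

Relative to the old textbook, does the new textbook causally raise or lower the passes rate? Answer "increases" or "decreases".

increases

Prior GPA band satisfies the back-door criterion: it is not a descendant of the teaching method, and it blocks the spurious path from teaching method to outcome. Adjusting for it (i.e., using the within-prior GPA band rates) gives the causal effect.
Within each level — high prior GPA: 91.3% vs 79.6%; low prior GPA: 35.0% vs 8.7% — the new textbook is higher every time.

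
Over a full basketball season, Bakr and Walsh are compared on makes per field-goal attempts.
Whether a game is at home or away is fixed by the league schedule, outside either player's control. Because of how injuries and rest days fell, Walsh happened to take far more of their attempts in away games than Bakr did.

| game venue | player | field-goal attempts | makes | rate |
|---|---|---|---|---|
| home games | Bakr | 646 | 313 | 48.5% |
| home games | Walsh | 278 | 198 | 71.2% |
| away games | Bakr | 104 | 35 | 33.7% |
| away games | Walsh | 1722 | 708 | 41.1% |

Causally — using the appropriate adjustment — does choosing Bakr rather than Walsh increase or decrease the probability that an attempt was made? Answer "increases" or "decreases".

decreases

The game venue-specific comparison favours Walsh throughout, but the pooled figures favour Bakr. The question is whether to condition on game venue.
Nothing the player does changes game venue; the imbalance is an allocation artefact. With game venue also predicting the outcome, the pooled figure is confounded, and the within-stratum comparison is the causal one.
Within each level — home games: 48.5% vs 71.2%; away games: 33.7% vs 41.1% — Walsh is higher every time.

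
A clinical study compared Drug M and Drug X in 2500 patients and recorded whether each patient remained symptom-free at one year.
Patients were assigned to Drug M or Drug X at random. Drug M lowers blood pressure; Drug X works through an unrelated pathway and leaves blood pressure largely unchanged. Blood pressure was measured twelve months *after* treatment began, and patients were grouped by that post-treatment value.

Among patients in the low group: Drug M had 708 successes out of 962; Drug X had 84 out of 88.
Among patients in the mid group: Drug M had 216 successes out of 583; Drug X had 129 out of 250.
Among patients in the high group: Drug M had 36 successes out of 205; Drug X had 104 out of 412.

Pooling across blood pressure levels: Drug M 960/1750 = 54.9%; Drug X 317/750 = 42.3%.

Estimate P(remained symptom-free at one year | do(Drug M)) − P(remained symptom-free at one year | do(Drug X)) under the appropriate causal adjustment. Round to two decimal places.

Blood pressure is downstream of the drug. One should not condition on a consequence of treatment, so the overall rates are the right comparison.
The causal difference is the pooled difference: 0.549 − 0.423 = +0.126.

+0.13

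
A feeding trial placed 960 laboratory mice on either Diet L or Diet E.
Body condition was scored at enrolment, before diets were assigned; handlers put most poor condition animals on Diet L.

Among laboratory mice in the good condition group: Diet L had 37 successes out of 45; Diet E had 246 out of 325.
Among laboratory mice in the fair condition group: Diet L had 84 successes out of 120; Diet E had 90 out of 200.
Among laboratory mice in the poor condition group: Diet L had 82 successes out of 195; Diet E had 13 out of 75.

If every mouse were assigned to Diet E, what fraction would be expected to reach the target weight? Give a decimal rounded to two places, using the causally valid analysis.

The imbalance in starting body condition arose from how laboratory mice were allocated, not from anything the diet did; and starting body condition independently affects the outcome. The pooled gap is confounded — condition on starting body condition.
Standardising Diet E to the population starting body condition mix: 0.385·246/325 + 0.333·90/200 + 0.281·13/75 = 0.490.

0.49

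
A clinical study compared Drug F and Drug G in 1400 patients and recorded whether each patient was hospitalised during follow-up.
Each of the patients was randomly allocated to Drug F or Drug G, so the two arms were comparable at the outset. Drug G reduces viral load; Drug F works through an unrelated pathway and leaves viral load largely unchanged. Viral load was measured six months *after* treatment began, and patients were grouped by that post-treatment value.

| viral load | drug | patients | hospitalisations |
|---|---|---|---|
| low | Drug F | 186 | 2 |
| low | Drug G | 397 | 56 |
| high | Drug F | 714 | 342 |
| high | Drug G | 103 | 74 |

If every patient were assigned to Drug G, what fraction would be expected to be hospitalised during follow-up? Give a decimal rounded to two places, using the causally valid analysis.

Drug F is lower inside every viral load stratum but Drug G is lower in aggregate. Whether to stratify depends on how viral load relates to the drug.
Because the drug influences viral load, viral load is a post-treatment mediator, not a confounder. Stratifying on it would bias the estimate; the causal effect is the crude pooled difference.
So P(outcome | do(Drug G)) is just the pooled rate for Drug G: 130/500 = 0.260.

0.26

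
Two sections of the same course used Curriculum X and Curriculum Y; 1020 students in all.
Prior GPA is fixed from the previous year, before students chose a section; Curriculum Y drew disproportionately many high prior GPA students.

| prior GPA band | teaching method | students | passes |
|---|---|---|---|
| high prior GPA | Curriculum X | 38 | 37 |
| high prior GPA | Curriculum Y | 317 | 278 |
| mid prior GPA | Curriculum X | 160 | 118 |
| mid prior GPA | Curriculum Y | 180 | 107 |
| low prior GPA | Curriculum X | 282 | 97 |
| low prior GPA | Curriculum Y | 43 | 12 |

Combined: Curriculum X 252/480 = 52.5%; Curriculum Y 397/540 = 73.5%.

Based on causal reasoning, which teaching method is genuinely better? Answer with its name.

Curriculum X

Prior GPA band is set before the teaching method has any effect — it is not caused by the teaching method — and it independently drives the outcome. That makes it a confounder, so the causal comparison is within prior GPA band levels.
Within each level — high prior GPA: 97.4% vs 87.7%; mid prior GPA: 73.8% vs 59.4%; low prior GPA: 34.4% vs 27.9% — Curriculum X is higher every time.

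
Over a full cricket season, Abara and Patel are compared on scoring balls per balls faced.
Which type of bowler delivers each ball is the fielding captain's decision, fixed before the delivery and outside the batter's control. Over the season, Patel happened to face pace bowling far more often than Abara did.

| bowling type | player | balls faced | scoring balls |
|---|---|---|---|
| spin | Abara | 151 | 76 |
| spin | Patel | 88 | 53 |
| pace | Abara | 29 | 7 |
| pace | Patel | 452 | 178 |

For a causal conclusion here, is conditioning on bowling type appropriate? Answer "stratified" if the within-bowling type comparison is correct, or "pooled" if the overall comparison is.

Within every bowling type level Patel has the higher rate, yet pooled Abara does — Simpson's reversal.
Nothing the player does changes bowling type; the imbalance is an allocation artefact. With bowling type also predicting the outcome, the pooled figure is confounded, and the within-stratum comparison is the causal one.
Within each level — spin: 50.3% vs 60.2%; pace: 24.1% vs 39.4% — Patel is higher every time.

stratified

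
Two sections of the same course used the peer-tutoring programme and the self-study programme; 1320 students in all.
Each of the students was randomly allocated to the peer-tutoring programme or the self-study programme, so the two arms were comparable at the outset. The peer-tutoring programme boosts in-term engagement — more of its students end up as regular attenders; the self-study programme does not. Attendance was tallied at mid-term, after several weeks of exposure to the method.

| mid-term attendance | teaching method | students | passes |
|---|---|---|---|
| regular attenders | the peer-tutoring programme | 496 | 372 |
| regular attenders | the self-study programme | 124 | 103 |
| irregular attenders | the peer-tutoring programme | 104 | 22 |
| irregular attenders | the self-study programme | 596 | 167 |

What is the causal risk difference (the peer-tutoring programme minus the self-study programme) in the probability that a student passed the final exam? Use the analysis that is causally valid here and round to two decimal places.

+0.28

The mid-term attendance-specific comparison favours the self-study programme throughout, but the pooled figures favour the peer-tutoring programme. The question is whether to condition on mid-term attendance.
Mid-term attendance lies on the pathway teaching method → mid-term attendance → outcome, so adjusting for it blocks the indirect effect. For the total causal effect of teaching method, use the unadjusted pooled rates.
The causal difference is the pooled difference: 0.657 − 0.375 = +0.282.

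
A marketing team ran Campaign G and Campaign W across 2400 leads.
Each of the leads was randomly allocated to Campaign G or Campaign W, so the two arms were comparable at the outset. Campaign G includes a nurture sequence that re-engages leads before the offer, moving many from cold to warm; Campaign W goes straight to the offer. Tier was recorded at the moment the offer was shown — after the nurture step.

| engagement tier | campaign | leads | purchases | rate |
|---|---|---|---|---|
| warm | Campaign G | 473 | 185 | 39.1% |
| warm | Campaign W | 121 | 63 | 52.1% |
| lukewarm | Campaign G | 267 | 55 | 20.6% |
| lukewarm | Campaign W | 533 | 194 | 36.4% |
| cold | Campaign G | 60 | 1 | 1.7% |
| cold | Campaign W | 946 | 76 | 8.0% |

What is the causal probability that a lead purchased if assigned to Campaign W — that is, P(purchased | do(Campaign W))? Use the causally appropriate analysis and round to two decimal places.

0.21

The engagement tier-specific comparison favours Campaign W throughout, but the pooled figures favour Campaign G. The question is whether to condition on engagement tier.
Engagement tier here is a post-treatment variable shaped by the campaign; conditioning on it would introduce bias rather than remove it. The overall comparison is the causal one.
So P(outcome | do(Campaign W)) is just the pooled rate for Campaign W: 333/1600 = 0.208.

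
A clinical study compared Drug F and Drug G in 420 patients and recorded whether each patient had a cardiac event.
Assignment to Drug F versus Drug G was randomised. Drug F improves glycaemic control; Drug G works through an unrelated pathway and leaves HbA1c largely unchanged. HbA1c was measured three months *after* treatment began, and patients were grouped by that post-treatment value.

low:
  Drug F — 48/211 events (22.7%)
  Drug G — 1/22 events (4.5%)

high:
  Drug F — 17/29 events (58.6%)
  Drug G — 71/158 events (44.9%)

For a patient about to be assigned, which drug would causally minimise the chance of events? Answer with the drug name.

The stratified and pooled comparisons disagree (Drug G wins within each HbA1c; Drug F wins overall), so the answer turns on the causal role of HbA1c.
HbA1c lies on the pathway drug → HbA1c → outcome, so adjusting for it blocks the indirect effect. For the total causal effect of drug, use the unadjusted pooled rates.
Pooled: Drug F 27.1% vs Drug G 40.0%; Drug F is lower overall.

Drug F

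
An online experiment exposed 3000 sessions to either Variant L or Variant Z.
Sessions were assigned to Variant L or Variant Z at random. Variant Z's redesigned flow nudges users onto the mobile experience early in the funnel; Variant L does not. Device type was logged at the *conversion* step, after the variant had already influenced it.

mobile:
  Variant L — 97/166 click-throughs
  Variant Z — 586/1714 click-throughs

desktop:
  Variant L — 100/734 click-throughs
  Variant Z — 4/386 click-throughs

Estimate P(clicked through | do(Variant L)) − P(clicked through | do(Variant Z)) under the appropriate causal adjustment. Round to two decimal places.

The device type-specific comparison favours Variant L throughout, but the pooled figures favour Variant Z. The question is whether to condition on device type.
Device type is recorded after the variant and is itself shifted by it — it sits on the causal path from variant to outcome. Conditioning on a mediator would strip out part of the effect we want; the pooled comparison gives the total causal effect.
The causal difference is the pooled difference: 0.219 − 0.281 = -0.062.

-0.06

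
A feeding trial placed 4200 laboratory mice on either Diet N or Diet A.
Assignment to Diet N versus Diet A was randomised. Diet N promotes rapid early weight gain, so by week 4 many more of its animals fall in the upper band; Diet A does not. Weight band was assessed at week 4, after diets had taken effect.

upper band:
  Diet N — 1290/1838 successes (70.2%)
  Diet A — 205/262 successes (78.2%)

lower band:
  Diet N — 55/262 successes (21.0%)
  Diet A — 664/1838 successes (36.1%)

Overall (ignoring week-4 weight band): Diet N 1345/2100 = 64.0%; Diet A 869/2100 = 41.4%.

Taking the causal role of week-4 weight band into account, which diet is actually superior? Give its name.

Diet A is higher inside every week-4 weight band stratum but Diet N is higher in aggregate. Whether to stratify depends on how week-4 weight band relates to the diet.
Because the diet influences week-4 weight band, week-4 weight band is a post-treatment mediator, not a confounder. Stratifying on it would bias the estimate; the causal effect is the crude pooled difference.
Pooled: Diet N 64.0% vs Diet A 41.4%; Diet N is higher overall.

Diet N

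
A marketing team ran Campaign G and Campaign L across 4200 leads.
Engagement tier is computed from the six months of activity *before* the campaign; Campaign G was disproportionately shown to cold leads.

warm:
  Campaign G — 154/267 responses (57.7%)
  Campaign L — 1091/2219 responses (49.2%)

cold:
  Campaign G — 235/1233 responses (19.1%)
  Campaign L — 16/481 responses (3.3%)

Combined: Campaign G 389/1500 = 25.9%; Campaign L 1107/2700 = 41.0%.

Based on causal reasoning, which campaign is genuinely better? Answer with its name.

Nothing the campaign does changes engagement tier; the imbalance is an allocation artefact. With engagement tier also predicting the outcome, the pooled figure is confounded, and the within-stratum comparison is the causal one.
Within each level — warm: 57.7% vs 49.2%; cold: 19.1% vs 3.3% — Campaign G is higher every time.

Campaign G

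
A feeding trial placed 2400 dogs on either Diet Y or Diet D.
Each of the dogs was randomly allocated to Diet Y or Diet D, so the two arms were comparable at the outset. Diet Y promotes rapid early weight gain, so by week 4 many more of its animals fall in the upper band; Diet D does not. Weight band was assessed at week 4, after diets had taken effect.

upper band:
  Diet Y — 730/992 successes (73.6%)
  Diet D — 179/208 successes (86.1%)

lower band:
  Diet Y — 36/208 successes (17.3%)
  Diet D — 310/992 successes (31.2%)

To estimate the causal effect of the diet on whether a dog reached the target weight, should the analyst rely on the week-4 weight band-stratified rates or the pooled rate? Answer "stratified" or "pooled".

The week-4 weight band-specific comparison favours Diet D throughout, but the pooled figures favour Diet Y. The question is whether to condition on week-4 weight band.
Stratifying would compare diets among dogs the diets themselves sorted into week-4 weight band groups — a form of selection on an intermediate. The unconditioned pooled rates give the total causal effect.
Pooled: Diet Y 63.8% vs Diet D 40.8%; Diet Y is higher overall.

pooled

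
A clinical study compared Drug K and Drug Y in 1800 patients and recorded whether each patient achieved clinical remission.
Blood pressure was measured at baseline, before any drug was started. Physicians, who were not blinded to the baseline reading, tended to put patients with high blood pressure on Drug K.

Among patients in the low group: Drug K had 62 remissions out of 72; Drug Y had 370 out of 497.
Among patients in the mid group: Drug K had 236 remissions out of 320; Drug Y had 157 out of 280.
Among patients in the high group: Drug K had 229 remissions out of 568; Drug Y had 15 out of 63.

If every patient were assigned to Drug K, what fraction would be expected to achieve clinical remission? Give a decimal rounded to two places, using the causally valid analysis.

Blood pressure is set before the drug has any effect — it is not caused by the drug — and it independently drives the outcome. That makes it a confounder, so the causal comparison is within blood pressure levels.
Standardising Drug K to the population blood pressure mix: 0.316·62/72 + 0.333·236/320 + 0.351·229/568 = 0.659.

0.66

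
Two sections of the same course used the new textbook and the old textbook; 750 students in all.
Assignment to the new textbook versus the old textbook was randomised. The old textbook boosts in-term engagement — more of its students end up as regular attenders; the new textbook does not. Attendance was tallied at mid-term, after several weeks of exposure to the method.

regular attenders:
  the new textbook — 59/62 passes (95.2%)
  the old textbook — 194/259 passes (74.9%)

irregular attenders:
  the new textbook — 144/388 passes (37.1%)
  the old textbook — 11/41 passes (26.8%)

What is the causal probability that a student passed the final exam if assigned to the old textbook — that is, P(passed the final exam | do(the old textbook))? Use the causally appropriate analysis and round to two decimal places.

0.68

Mid-term attendance is recorded after the teaching method and is itself shifted by it — it sits on the causal path from teaching method to outcome. Conditioning on a mediator would strip out part of the effect we want; the pooled comparison gives the total causal effect.
So P(outcome | do(the old textbook)) is just the pooled rate for the old textbook: 205/300 = 0.683.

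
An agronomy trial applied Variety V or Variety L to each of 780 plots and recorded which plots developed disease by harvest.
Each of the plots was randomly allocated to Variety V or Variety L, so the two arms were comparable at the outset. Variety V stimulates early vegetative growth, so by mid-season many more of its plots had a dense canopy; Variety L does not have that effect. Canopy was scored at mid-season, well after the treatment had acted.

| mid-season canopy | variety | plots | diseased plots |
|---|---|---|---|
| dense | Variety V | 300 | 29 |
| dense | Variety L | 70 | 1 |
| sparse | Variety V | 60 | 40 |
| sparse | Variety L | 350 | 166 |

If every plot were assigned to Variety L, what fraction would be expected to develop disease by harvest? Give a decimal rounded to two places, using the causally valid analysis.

0.40

The stratified and pooled comparisons disagree (Variety L wins within each mid-season canopy; Variety V wins overall), so the answer turns on the causal role of mid-season canopy.
Mid-season canopy lies on the pathway variety → mid-season canopy → outcome, so adjusting for it blocks the indirect effect. For the total causal effect of variety, use the unadjusted pooled rates.
So P(outcome | do(Variety L)) is just the pooled rate for Variety L: 167/420 = 0.398.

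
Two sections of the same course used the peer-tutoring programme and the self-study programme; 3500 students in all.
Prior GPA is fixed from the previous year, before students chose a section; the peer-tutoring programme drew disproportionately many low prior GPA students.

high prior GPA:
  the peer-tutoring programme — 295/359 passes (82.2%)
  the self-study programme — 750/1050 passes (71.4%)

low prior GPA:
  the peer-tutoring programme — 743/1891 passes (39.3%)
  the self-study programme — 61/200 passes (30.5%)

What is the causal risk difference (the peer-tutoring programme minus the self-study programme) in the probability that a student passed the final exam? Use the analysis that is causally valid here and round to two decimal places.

+0.10

Prior GPA band differs across teaching methods for reasons unrelated to any effect of the teaching method itself, and it separately predicts the outcome — a classic confounder. We must compare within prior GPA band levels.
Adjusting over the population distribution of prior GPA band: 0.403·(0.822−0.714) + 0.597·(0.393−0.305) = +0.096.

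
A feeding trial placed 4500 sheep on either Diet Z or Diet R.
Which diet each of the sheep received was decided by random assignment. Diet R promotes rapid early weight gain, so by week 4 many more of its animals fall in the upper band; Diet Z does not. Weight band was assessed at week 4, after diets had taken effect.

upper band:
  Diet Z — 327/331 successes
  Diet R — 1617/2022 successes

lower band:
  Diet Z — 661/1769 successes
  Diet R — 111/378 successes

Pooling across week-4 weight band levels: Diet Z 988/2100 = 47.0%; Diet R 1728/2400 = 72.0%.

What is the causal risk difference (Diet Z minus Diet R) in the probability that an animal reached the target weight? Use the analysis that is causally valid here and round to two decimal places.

-0.25

Week-4 weight band is downstream of the diet. One should not condition on a consequence of treatment, so the overall rates are the right comparison.
The causal difference is the pooled difference: 0.470 − 0.720 = -0.250.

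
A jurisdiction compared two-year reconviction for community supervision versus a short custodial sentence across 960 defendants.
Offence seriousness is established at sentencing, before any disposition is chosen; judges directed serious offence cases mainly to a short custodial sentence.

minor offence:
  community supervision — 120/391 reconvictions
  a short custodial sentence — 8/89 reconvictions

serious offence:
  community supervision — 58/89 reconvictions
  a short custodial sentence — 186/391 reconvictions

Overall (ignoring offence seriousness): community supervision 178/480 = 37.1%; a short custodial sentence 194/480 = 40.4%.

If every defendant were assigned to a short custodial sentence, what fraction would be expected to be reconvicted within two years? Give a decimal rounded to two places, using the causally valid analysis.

Offence seriousness differs across dispositions for reasons unrelated to any effect of the disposition itself, and it separately predicts the outcome — a classic confounder. We must compare within offence seriousness levels.
Standardising a short custodial sentence to the population offence seriousness mix: 0.500·8/89 + 0.500·186/391 = 0.283.

0.28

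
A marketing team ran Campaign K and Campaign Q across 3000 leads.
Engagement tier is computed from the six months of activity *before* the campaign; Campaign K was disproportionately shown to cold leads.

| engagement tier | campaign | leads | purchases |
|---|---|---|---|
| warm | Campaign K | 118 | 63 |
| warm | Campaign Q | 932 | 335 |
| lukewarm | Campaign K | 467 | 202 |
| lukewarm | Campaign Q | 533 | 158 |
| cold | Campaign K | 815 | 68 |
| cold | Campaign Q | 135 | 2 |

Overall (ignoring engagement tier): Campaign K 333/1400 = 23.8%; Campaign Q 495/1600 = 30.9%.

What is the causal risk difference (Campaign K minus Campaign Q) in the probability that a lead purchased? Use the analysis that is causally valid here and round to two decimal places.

Nothing the campaign does changes engagement tier; the imbalance is an allocation artefact. With engagement tier also predicting the outcome, the pooled figure is confounded, and the within-stratum comparison is the causal one.
Adjusting over the population distribution of engagement tier: 0.350·(0.534−0.359) + 0.333·(0.433−0.296) + 0.317·(0.083−0.015) = +0.128.

+0.13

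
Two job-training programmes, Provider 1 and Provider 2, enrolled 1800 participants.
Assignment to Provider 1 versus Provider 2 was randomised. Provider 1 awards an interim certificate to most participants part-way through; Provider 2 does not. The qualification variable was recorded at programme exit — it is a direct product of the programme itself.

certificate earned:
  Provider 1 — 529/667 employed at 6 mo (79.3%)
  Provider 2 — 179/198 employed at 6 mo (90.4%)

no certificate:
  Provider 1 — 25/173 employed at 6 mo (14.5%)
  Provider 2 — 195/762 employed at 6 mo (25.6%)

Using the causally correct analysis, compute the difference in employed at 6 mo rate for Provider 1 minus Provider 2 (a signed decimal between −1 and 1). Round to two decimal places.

+0.27

Qualification attained during the programme is downstream of the programme. One should not condition on a consequence of treatment, so the overall rates are the right comparison.
The causal difference is the pooled difference: 0.660 − 0.390 = +0.270.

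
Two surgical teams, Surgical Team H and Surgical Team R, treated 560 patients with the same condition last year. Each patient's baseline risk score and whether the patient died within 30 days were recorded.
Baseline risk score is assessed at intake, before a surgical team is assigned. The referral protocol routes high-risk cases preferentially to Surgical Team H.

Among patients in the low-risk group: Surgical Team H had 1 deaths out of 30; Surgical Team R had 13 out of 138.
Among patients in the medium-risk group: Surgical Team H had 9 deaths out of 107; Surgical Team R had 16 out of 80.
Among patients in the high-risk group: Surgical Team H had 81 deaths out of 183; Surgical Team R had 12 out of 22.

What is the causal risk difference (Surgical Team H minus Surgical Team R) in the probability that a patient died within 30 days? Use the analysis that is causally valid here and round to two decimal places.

Nothing the surgical team does changes baseline risk score; the imbalance is an allocation artefact. With baseline risk score also predicting the outcome, the pooled figure is confounded, and the within-stratum comparison is the causal one.
Adjusting over the population distribution of baseline risk score: 0.300·(0.033−0.094) + 0.334·(0.084−0.200) + 0.366·(0.443−0.545) = -0.095.

-0.09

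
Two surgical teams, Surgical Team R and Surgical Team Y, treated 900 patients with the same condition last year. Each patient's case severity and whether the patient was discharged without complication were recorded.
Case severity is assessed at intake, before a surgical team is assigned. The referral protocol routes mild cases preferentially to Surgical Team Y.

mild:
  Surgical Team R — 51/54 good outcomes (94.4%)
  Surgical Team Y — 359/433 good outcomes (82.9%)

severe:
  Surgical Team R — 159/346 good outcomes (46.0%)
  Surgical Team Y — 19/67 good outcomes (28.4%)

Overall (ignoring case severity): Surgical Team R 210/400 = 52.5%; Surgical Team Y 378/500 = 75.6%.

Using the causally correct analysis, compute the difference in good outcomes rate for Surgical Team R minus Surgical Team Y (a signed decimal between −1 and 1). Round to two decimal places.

Case severity is set before the surgical team has any effect — it is not caused by the surgical team — and it independently drives the outcome. That makes it a confounder, so the causal comparison is within case severity levels.
Adjusting over the population distribution of case severity: 0.541·(0.944−0.829) + 0.459·(0.460−0.284) = +0.143.

+0.14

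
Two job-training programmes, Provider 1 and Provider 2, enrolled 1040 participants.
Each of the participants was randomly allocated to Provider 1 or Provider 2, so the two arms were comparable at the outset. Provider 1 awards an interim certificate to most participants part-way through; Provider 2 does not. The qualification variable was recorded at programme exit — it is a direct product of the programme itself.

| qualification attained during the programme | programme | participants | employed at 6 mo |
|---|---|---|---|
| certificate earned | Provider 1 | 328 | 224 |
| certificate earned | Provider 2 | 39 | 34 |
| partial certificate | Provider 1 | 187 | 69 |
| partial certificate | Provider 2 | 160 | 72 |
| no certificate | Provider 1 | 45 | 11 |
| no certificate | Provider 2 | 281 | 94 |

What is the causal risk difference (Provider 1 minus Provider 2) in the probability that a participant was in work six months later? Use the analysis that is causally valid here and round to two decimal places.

The qualification attained during the programme-specific comparison favours Provider 2 throughout, but the pooled figures favour Provider 1. The question is whether to condition on qualification attained during the programme.
Qualification attained during the programme lies on the pathway programme → qualification attained during the programme → outcome, so adjusting for it blocks the indirect effect. For the total causal effect of programme, use the unadjusted pooled rates.
The causal difference is the pooled difference: 0.543 − 0.417 = +0.126.

+0.13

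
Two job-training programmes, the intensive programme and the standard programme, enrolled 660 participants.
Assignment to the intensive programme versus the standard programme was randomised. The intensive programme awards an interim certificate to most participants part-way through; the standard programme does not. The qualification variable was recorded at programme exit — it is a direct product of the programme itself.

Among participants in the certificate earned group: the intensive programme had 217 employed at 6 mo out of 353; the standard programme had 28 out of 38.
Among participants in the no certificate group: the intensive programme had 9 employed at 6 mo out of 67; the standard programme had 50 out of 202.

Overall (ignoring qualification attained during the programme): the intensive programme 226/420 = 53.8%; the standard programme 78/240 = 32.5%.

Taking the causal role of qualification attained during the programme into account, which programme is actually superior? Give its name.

Stratifying would compare programmes among participants the programmes themselves sorted into qualification attained during the programme groups — a form of selection on an intermediate. The unconditioned pooled rates give the total causal effect.
Pooled: the intensive programme 53.8% vs the standard programme 32.5%; the intensive programme is higher overall.

the intensive programme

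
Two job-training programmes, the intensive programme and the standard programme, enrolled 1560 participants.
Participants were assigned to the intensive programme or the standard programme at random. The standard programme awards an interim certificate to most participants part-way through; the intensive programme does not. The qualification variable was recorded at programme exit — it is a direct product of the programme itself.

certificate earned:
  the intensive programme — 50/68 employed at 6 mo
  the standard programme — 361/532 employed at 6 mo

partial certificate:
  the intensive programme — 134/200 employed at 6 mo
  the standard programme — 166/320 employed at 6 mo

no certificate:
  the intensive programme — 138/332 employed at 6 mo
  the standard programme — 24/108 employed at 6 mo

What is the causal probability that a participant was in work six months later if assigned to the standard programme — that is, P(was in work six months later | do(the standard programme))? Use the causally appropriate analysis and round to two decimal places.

0.57

the intensive programme is higher inside every qualification attained during the programme stratum but the standard programme is higher in aggregate. Whether to stratify depends on how qualification attained during the programme relates to the programme.
Qualification attained during the programme here is a post-treatment variable shaped by the programme; conditioning on it would introduce bias rather than remove it. The overall comparison is the causal one.
So P(outcome | do(the standard programme)) is just the pooled rate for the standard programme: 551/960 = 0.574.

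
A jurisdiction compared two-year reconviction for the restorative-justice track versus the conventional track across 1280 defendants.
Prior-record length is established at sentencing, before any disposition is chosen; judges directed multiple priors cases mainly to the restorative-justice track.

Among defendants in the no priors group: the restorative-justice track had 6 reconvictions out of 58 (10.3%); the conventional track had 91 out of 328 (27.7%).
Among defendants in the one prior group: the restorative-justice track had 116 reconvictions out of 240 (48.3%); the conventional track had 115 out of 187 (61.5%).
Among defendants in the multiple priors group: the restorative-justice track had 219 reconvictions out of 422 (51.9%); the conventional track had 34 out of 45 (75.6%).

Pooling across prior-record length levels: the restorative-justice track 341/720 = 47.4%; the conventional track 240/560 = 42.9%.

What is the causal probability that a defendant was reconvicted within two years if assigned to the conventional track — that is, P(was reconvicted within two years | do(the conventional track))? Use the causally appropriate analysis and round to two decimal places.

The stratified and pooled comparisons disagree (the restorative-justice track wins within each prior-record length; the conventional track wins overall), so the answer turns on the causal role of prior-record length.
Prior-record length is set before the disposition has any effect — it is not caused by the disposition — and it independently drives the outcome. That makes it a confounder, so the causal comparison is within prior-record length levels.
Standardising the conventional track to the population prior-record length mix: 0.302·91/328 + 0.334·115/187 + 0.365·34/45 = 0.564.

0.56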